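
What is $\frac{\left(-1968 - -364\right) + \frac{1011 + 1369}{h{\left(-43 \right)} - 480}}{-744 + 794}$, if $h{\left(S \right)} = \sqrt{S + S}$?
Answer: $- \frac{5453558}{169475} - \frac{7 i \sqrt{86}}{33895} \approx -32.179 - 0.0019152 i$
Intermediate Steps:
$h{\left(S \right)} = \sqrt{2} \sqrt{S}$ ($h{\left(S \right)} = \sqrt{2 S} = \sqrt{2} \sqrt{S}$)
$\frac{\left(-1968 - -364\right) + \frac{1011 + 1369}{h{\left(-43 \right)} - 480}}{-744 + 794} = \frac{\left(-1968 - -364\right) + \frac{1011 + 1369}{\sqrt{2} \sqrt{-43} - 480}}{-744 + 794} = \frac{\left(-1968 + 364\right) + \frac{2380}{\sqrt{2} i \sqrt{43} - 480}}{50} = \left(-1604 + \frac{2380}{i \sqrt{86} - 480}\right) \frac{1}{50} = \left(-1604 + \frac{2380}{-480 + i \sqrt{86}}\right) \frac{1}{50} = - \frac{802}{25} + \frac{238}{5 \left(-480 + i \sqrt{86}\right)}$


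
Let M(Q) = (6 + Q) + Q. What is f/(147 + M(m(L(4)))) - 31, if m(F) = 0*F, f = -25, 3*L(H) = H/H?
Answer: -4768/153 ≈ -31.163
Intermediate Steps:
L(H) = 1/3 (L(H) = (H/H)/3 = (1/3)*1 = 1/3)
m(F) = 0
M(Q) = 6 + 2*Q
f/(147 + M(m(L(4)))) - 31 = -25/(147 + (6 + 2*0)) - 31 = -25/(147 + (6 + 0)) - 31 = -25/(147 + 6) - 31 = -25/153 - 31 = -4768/153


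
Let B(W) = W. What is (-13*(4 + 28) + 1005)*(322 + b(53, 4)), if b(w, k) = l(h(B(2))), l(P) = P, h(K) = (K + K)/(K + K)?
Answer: 190247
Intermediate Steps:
h(K) = 1 (h(K) = (2*K)/((2*K)) = (2*K)*(1/(2*K)) = 1)
b(w, k) = 1
(-13*(4 + 28) + 1005)*(322 + b(53, 4)) = (-13*(4 + 28) + 1005)*(322 + 1) = (-13*32 + 1005)*323 = (-416 + 1005)*323 = 589*323 = 190247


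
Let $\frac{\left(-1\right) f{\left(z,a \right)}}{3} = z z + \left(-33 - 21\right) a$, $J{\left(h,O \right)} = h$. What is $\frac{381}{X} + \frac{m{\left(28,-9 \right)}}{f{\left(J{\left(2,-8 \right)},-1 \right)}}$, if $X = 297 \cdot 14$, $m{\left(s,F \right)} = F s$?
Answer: $\frac{61895}{40194} \approx 1.5399$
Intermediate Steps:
$X = 4158$
$f{\left(z,a \right)} = - 3 z^{2} + 162 a$ ($f{\left(z,a \right)} = - 3 \left(z z + \left(-33 - 21\right) a\right) = - 3 \left(z^{2} + \left(-33 - 21\right) a\right) = - 3 \left(z^{2} - 54 a\right) = - 3 z^{2} + 162 a$)
$\frac{381}{X} + \frac{m{\left(28,-9 \right)}}{f{\left(J{\left(2,-8 \right)},-1 \right)}} = \frac{381}{4158} + \frac{\left(-9\right) 28}{- 3 \cdot 2^{2} + 162 \left(-1\right)} = 381 \cdot \frac{1}{4158} - \frac{252}{\left(-3\right) 4 - 162} = \frac{127}{1386} - \frac{252}{-12 - 162} = \frac{127}{1386} - \frac{252}{-174} = \frac{127}{1386} - - \frac{42}{29} = \frac{127}{1386} + \frac{42}{29} = \frac{61895}{40194}$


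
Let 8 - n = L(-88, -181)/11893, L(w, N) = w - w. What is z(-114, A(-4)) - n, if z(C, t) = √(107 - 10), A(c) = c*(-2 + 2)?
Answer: -8 + √97 ≈ 1.8489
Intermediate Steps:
L(w, N) = 0
n = 8 (n = 8 - 0/11893 = 8 - 1*0 = 8 + 0 = 8)
A(c) = 0 (A(c) = c*0 = 0)
z(C, t) = √97
z(-114, A(-4)) - n = √97 - 1*8 = √97 - 8 = -8 + √97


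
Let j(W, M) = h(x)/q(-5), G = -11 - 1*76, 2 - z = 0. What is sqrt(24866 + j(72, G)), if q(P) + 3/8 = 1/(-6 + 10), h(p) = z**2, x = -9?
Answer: sqrt(24834) ≈ 157.59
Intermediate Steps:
z = 2 (z = 2 - 1*0 = 2 + 0 = 2)
h(p) = 4 (h(p) = 2**2 = 4)
q(P) = -1/8 (q(P) = -3/8 + 1/(-6 + 10) = -3/8 + 1/4 = -1/8)
G = -87 (G = -11 - 76 = -87)
j(W, M) = -32 (j(W, M) = 4/(-1/8) = 4*(-8) = -32)
sqrt(24866 + j(72, G)) = sqrt(24866 - 32) = sqrt(24834)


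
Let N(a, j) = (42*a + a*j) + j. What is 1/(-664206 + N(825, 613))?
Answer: -1/123218 ≈ -8.1157e-6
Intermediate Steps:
N(a, j) = j + 42*a + a*j
1/(-664206 + N(825, 613)) = 1/(-664206 + (613 + 42*825 + 825*613)) = 1/(-664206 + (613 + 34650 + 505725)) = 1/(-664206 + 540988) = 1/(-123218) = -1/123218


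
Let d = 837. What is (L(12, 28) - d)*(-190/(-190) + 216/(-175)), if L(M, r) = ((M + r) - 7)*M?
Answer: 2583/25 ≈ 103.32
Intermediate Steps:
L(M, r) = M*(-7 + M + r) (L(M, r) = (-7 + M + r)*M = M*(-7 + M + r))
(L(12, 28) - d)*(-190/(-190) + 216/(-175)) = (12*(-7 + 12 + 28) - 1*837)*(-190/(-190) + 216/(-175)) = (12*33 - 837)*(-190*(-1/190) + 216*(-1/175)) = (396 - 837)*(1 - 216/175) = -441*(-41/175) = 2583/25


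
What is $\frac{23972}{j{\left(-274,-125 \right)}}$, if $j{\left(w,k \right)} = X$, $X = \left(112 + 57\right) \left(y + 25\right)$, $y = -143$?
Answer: $- \frac{922}{767} \approx -1.2021$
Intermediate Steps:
$X = -19942$ ($X = \left(112 + 57\right) \left(-143 + 25\right) = 169 \left(-118\right) = -19942$)
$j{\left(w,k \right)} = -19942$
$\frac{23972}{j{\left(-274,-125 \right)}} = \frac{23972}{-19942} = 23972 \left(- \frac{1}{19942}\right) = - \frac{922}{767}$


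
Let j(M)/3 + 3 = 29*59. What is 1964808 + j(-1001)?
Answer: 1969932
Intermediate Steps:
j(M) = 5124 (j(M) = -9 + 3*(29*59) = -9 + 3*1711 = -9 + 5133 = 5124)
1964808 + j(-1001) = 1964808 + 5124 = 1969932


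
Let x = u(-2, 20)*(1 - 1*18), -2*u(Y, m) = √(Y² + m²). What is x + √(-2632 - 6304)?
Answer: 17*√101 + 2*I*√2234 ≈ 170.85 + 94.53*I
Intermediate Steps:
u(Y, m) = -√(Y² + m²)/2
x = 17*√101 (x = (-√((-2)² + 20²)/2)*(1 - 1*18) = (-√(4 + 400)/2)*(1 - 18) = -√101*(-17) = 17*√101 ≈ 170.85)
x + √(-2632 - 6304) = 17*√101 + √(-2632 - 6304) = 17*√101 + √(-8936) = 17*√101 + 2*I*√2234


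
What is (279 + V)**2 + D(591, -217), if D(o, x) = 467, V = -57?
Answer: 49751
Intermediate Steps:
(279 + V)**2 + D(591, -217) = (279 - 57)**2 + 467 = 222**2 + 467 = 49284 + 467 = 49751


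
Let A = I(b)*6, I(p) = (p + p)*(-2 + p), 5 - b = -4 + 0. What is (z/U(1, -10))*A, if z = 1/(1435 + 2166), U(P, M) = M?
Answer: -378/18005 ≈ -0.020994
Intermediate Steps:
z = 1/3601 ≈ 0.00027770
b = 9 (b = 5 - (-4 + 0) = 5 - 1*(-4) = 5 + 4 = 9)
I(p) = 2*p*(-2 + p) (I(p) = (2*p)*(-2 + p) = 2*p*(-2 + p))
A = 756 (A = (2*9*(-2 + 9))*6 = (2*9*7)*6 = 126*6 = 756)
(z/U(1, -10))*A = ((1/3601)/(-10))*756 = ((1/3601)*(-1/10))*756 = -1/36010*756 = -378/18005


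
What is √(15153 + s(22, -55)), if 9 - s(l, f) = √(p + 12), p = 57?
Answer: √(15162 - √69) ≈ 123.10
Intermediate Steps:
s(l, f) = 9 - √69 (s(l, f) = 9 - √(57 + 12) = 9 - √69)
√(15153 + s(22, -55)) = √(15153 + (9 - √69)) = √(15162 - √69)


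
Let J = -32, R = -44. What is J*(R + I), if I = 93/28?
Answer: 9112/7 ≈ 1301.7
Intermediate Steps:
I = 93/28 (I = 93*(1/28) = 93/28 ≈ 3.3214)
J*(R + I) = -32*(-44 + 93/28) = -32*(-1139/28) = 9112/7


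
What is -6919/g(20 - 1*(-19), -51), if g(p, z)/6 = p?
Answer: -6919/234 ≈ -29.568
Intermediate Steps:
g(p, z) = 6*p
-6919/g(20 - 1*(-19), -51) = -6919*1/(6*(20 - 1*(-19))) = -6919*1/(6*(20 + 19)) = -6919/(6*39) = -6919/234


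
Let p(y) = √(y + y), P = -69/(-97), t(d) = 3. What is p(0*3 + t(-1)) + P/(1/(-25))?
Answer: -1725/97 + √6 ≈ -15.334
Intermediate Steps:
P = 69/97 (P = -69*(-1/97) = 69/97 ≈ 0.71134)
p(y) = √2*√y (p(y) = √(2*y) = √2*√y)
p(0*3 + t(-1)) + P/(1/(-25)) = √2*√(0*3 + 3) + (69/97)/1/(-25) = √2*√(0 + 3) + (69/97)/(-1/25) = √2*√3 - 25*69/97 = √6 - 1725/97 = -1725/97 + √6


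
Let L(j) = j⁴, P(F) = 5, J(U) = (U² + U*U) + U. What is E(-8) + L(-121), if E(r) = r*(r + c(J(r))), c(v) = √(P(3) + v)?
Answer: 214358945 - 40*√5 ≈ 2.1436e+8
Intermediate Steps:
J(U) = U + 2*U² (J(U) = (U² + U²) + U = 2*U² + U = U + 2*U²)
c(v) = √(5 + v)
E(r) = r*(r + √(5 + r*(1 + 2*r)))
E(-8) + L(-121) = -8*(-8 + √(5 - 8*(1 + 2*(-8)))) + (-121)⁴ = -8*(-8 + √(5 - 8*(1 - 16))) + 214358881 = -8*(-8 + √(5 - 8*(-15))) + 214358881 = -8*(-8 + √(5 + 120)) + 214358881 = -8*(-8 + √125) + 214358881 = -8*(-8 + 5*√5) + 214358881 = (64 - 40*√5) + 214358881 = 214358945 - 40*√5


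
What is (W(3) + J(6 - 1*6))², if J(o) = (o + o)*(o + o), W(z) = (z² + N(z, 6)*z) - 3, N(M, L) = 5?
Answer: 441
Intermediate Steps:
W(z) = -3 + z² + 5*z (W(z) = (z² + 5*z) - 3 = -3 + z² + 5*z)
J(o) = 4*o² (J(o) = (2*o)*(2*o) = 4*o²)
(W(3) + J(6 - 1*6))² = ((-3 + 3² + 5*3) + 4*(6 - 1*6)²)² = ((-3 + 9 + 15) + 4*(6 - 6)²)² = (21 + 4*0²)² = (21 + 4*0)² = (21 + 0)² = 21² = 441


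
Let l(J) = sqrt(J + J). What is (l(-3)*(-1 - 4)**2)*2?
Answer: 50*I*sqrt(6) ≈ 122.47*I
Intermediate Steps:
l(J) = sqrt(2)*sqrt(J) (l(J) = sqrt(2*J) = sqrt(2)*sqrt(J))
(l(-3)*(-1 - 4)**2)*2 = ((sqrt(2)*sqrt(-3))*(-1 - 4)**2)*2 = ((sqrt(2)*(I*sqrt(3)))*(-5)**2)*2 = ((I*sqrt(6))*25)*2 = (25*I*sqrt(6))*2 = 50*I*sqrt(6)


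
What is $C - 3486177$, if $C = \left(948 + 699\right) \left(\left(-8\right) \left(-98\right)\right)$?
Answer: $-2194929$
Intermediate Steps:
$C = 1291248$ ($C = 1647 \cdot 784 = 1291248$)
$C - 3486177 = 1291248 - 3486177 = -2194929$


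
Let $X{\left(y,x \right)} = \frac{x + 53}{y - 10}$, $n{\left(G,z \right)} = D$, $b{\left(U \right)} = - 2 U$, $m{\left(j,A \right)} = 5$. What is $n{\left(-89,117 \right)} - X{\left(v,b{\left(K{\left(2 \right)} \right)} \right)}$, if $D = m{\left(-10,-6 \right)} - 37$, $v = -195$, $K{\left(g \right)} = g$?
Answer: $- \frac{6511}{205} \approx -31.761$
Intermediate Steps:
$D = -32$ ($D = 5 - 37 = -32$)
$n{\left(G,z \right)} = -32$
$X{\left(y,x \right)} = \frac{53 + x}{-10 + y}$
$n{\left(-89,117 \right)} - X{\left(v,b{\left(K{\left(2 \right)} \right)} \right)} = -32 - \frac{53 - 4}{-10 - 195} = -32 - \frac{53 - 4}{-205} = -32 - \left(- \frac{1}{205}\right) 49 = -32 - - \frac{49}{205} = -32 + \frac{49}{205} = - \frac{6511}{205}$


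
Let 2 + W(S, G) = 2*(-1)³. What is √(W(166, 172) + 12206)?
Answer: √12202 ≈ 110.46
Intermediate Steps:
W(S, G) = -4 (W(S, G) = -2 + 2*(-1)³ = -2 + 2*(-1) = -2 - 2 = -4)
√(W(166, 172) + 12206) = √(-4 + 12206) = √12202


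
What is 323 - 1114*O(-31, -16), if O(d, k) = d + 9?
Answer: 24831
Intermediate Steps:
O(d, k) = 9 + d
323 - 1114*O(-31, -16) = 323 - 1114*(9 - 31) = 323 - 1114*(-22) = 323 + 24508 = 24831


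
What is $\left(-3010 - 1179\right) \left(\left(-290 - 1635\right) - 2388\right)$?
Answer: $18067157$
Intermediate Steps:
$\left(-3010 - 1179\right) \left(\left(-290 - 1635\right) - 2388\right) = - 4189 \left(-1925 - 2388\right) = \left(-4189\right) \left(-4313\right) = 18067157$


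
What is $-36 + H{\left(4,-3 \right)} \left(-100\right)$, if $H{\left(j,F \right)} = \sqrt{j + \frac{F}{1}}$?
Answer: $-136$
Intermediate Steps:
$H{\left(j,F \right)} = \sqrt{F + j}$ ($H{\left(j,F \right)} = \sqrt{j + F 1} = \sqrt{j + F} = \sqrt{F + j}$)
$-36 + H{\left(4,-3 \right)} \left(-100\right) = -36 + \sqrt{-3 + 4} \left(-100\right) = -36 + \sqrt{1} \left(-100\right) = -36 + 1 \left(-100\right) = -36 - 100 = -136$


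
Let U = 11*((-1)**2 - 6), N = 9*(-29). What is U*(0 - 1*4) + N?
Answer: -41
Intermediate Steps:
N = -261
U = -55 (U = 11*(1 - 6) = 11*(-5) = -55)
U*(0 - 1*4) + N = -55*(0 - 1*4) - 261 = -55*(0 - 4) - 261 = -55*(-4) - 261 = 220 - 261 = -41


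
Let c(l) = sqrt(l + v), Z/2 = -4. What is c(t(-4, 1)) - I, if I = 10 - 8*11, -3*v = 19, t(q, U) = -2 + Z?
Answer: 78 + 7*I*sqrt(3)/3 ≈ 78.0 + 4.0415*I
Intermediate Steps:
Z = -8 (Z = 2*(-4) = -8)
t(q, U) = -10 (t(q, U) = -2 - 8 = -10)
v = -19/3 (v = -1/3*19 = -19/3 ≈ -6.3333)
c(l) = sqrt(-19/3 + l) (c(l) = sqrt(l - 19/3) = sqrt(-19/3 + l))
I = -78 (I = 10 - 88 = -78)
c(t(-4, 1)) - I = sqrt(-57 + 9*(-10))/3 - 1*(-78) = sqrt(-57 - 90)/3 + 78 = sqrt(-147)/3 + 78 = (7*I*sqrt(3))/3 + 78 = 7*I*sqrt(3)/3 + 78 = 78 + 7*I*sqrt(3)/3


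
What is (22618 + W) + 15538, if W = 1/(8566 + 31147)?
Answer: 1515289229/39713 ≈ 38156.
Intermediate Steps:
W = 1/39713 ≈ 2.5181e-5
(22618 + W) + 15538 = (22618 + 1/39713) + 15538 = 898228635/39713 + 15538 = 1515289229/39713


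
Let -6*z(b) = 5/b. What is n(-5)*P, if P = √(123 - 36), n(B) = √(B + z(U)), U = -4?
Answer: I*√6670/4 ≈ 20.418*I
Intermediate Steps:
z(b) = -5/(6*b)
n(B) = √(5/24 + B) (n(B) = √(B - ⅚/(-4)) = √(B - ⅚*(-¼)) = √(B + 5/24) = √(5/24 + B))
P = √87 ≈ 9.3274
n(-5)*P = (√(30 + 144*(-5))/12)*√87 = (√(30 - 720)/12)*√87 = (√(-690)/12)*√87 = ((I*√690)/12)*√87 = (I*√690/12)*√87 = I*√6670/4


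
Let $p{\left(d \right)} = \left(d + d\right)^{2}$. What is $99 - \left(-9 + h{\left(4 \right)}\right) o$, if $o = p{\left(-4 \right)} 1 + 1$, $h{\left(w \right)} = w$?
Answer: $424$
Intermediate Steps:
$p{\left(d \right)} = 4 d^{2}$ ($p{\left(d \right)} = \left(2 d\right)^{2} = 4 d^{2}$)
$o = 65$ ($o = 4 \left(-4\right)^{2} \cdot 1 + 1 = 4 \cdot 16 \cdot 1 + 1 = 64 \cdot 1 + 1 = 64 + 1 = 65$)
$99 - \left(-9 + h{\left(4 \right)}\right) o = 99 - \left(-9 + 4\right) 65 = 99 - \left(-5\right) 65 = 99 - -325 = 99 + 325 = 424$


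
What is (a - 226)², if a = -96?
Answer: 103684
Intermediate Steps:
(a - 226)² = (-96 - 226)² = (-322)² = 103684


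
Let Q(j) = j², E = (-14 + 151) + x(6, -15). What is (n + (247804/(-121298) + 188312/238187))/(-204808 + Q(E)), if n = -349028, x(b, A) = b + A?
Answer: 840334657848725/453656008811652 ≈ 1.8524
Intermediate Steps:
x(b, A) = A + b
E = 128 (E = (-14 + 151) + (-15 + 6) = 137 - 9 = 128)
(n + (247804/(-121298) + 188312/238187))/(-204808 + Q(E)) = (-349028 + (247804/(-121298) + 188312/238187))/(-204808 + 128²) = (-349028 + (247804*(-1/121298) + 188312*(1/238187)))/(-204808 + 16384) = (-349028 + (-123902/60649 + 188312/238187))/(-188424) = (-349028 - 18090911186/14445803363)*(-1/188424) = -5042007947092350/14445803363*(-1/188424) = 840334657848725/453656008811652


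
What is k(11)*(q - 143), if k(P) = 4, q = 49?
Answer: -376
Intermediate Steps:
k(11)*(q - 143) = 4*(49 - 143) = 4*(-94) = -376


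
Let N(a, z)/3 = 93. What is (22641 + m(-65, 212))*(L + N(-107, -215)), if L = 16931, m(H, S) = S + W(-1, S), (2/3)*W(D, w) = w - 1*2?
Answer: 398721280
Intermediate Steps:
W(D, w) = -3 + 3*w/2 (W(D, w) = 3*(w - 1*2)/2 = 3*(w - 2)/2 = 3*(-2 + w)/2 = -3 + 3*w/2)
N(a, z) = 279 (N(a, z) = 3*93 = 279)
m(H, S) = -3 + 5*S/2 (m(H, S) = S + (-3 + 3*S/2) = -3 + 5*S/2)
(22641 + m(-65, 212))*(L + N(-107, -215)) = (22641 + (-3 + (5/2)*212))*(16931 + 279) = (22641 + (-3 + 530))*17210 = (22641 + 527)*17210 = 23168*17210 = 398721280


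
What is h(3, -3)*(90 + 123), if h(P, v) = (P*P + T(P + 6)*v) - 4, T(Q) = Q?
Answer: -4686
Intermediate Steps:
h(P, v) = -4 + P² + v*(6 + P) (h(P, v) = (P*P + (P + 6)*v) - 4 = (P² + (6 + P)*v) - 4 = (P² + v*(6 + P)) - 4 = -4 + P² + v*(6 + P))
h(3, -3)*(90 + 123) = (-4 + 3² - 3*(6 + 3))*(90 + 123) = (-4 + 9 - 3*9)*213 = (-4 + 9 - 27)*213 = -22*213 = -4686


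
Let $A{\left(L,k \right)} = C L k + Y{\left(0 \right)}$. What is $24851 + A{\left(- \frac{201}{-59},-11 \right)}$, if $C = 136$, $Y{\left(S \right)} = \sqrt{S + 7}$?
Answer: $\frac{1165513}{59} + \sqrt{7} \approx 19757.0$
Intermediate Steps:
$Y{\left(S \right)} = \sqrt{7 + S}$
$A{\left(L,k \right)} = \sqrt{7} + 136 L k$ ($A{\left(L,k \right)} = 136 L k + \sqrt{7 + 0} = 136 L k + \sqrt{7} = \sqrt{7} + 136 L k$)
$24851 + A{\left(- \frac{201}{-59},-11 \right)} = 24851 + \left(\sqrt{7} + 136 \left(- \frac{201}{-59}\right) \left(-11\right)\right) = 24851 + \left(\sqrt{7} + 136 \left(\left(-201\right) \left(- \frac{1}{59}\right)\right) \left(-11\right)\right) = 24851 + \left(\sqrt{7} + 136 \cdot \frac{201}{59} \left(-11\right)\right) = 24851 - \left(\frac{300696}{59} - \sqrt{7}\right) = \frac{1165513}{59} + \sqrt{7}$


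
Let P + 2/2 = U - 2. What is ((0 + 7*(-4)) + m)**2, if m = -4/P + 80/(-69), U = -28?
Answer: 3855913216/4575321 ≈ 842.76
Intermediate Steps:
P = -31 (P = -1 + (-28 - 2) = -1 - 30 = -31)
m = -2204/2139 (m = -4/(-31) + 80/(-69) = -4*(-1/31) + 80*(-1/69) = 4/31 - 80/69 = -2204/2139 ≈ -1.0304)
((0 + 7*(-4)) + m)**2 = ((0 + 7*(-4)) - 2204/2139)**2 = ((0 - 28) - 2204/2139)**2 = (-28 - 2204/2139)**2 = (-62096/2139)**2 = 3855913216/4575321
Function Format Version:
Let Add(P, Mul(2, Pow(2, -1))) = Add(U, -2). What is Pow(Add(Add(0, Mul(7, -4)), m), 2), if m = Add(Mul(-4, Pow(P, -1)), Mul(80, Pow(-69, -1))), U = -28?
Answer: Rational(3855913216, 4575321) ≈ 842.76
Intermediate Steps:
P = -31 (P = Add(-1, Add(-28, -2)) = Add(-1, -30) = -31)
m = Rational(-2204, 2139) (m = Add(Mul(-4, Pow(-31, -1)), Mul(80, Pow(-69, -1))) = Add(Mul(-4, Rational(-1, 31)), Mul(80, Rational(-1, 69))) = Add(Rational(4, 31), Rational(-80, 69)) = Rational(-2204, 2139) ≈ -1.0304)
Pow(Add(Add(0, Mul(7, -4)), m), 2) = Pow(Add(Add(0, Mul(7, -4)), Rational(-2204, 2139)), 2) = Pow(Add(Add(0, -28), Rational(-2204, 2139)), 2) = Pow(Add(-28, Rational(-2204, 2139)), 2) = Pow(Rational(-62096, 2139), 2) = Rational(3855913216, 4575321)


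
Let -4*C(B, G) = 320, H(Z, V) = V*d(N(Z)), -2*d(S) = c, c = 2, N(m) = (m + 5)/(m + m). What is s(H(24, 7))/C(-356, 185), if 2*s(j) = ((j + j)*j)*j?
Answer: 343/80 ≈ 4.2875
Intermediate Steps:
N(m) = (5 + m)/(2*m) (N(m) = (5 + m)/((2*m)) = (5 + m)*(1/(2*m)) = (5 + m)/(2*m))
d(S) = -1 (d(S) = -1/2*2 = -1)
H(Z, V) = -V (H(Z, V) = V*(-1) = -V)
s(j) = j**3 (s(j) = (((j + j)*j)*j)/2 = (((2*j)*j)*j)/2 = ((2*j**2)*j)/2 = (2*j**3)/2 = j**3)
C(B, G) = -80 (C(B, G) = -1/4*320 = -80)
s(H(24, 7))/C(-356, 185) = (-1*7)**3/(-80) = (-7)**3*(-1/80) = -343*(-1/80) = 343/80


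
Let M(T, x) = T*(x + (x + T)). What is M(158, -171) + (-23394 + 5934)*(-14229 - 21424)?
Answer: 622472308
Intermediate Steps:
M(T, x) = T*(T + 2*x) (M(T, x) = T*(x + (T + x)) = T*(T + 2*x))
M(158, -171) + (-23394 + 5934)*(-14229 - 21424) = 158*(158 + 2*(-171)) + (-23394 + 5934)*(-14229 - 21424) = 158*(158 - 342) - 17460*(-35653) = 158*(-184) + 622501380 = -29072 + 622501380 = 622472308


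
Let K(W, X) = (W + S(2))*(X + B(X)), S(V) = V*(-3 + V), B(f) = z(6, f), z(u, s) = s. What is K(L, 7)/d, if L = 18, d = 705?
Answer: 224/705 ≈ 0.31773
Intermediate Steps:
B(f) = f
K(W, X) = 2*X*(-2 + W) (K(W, X) = (W + 2*(-3 + 2))*(X + X) = (W + 2*(-1))*(2*X) = (W - 2)*(2*X) = (-2 + W)*(2*X) = 2*X*(-2 + W))
K(L, 7)/d = (2*7*(-2 + 18))/705 = (2*7*16)*(1/705) = 224*(1/705) = 224/705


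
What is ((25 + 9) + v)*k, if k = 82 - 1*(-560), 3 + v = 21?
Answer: 33384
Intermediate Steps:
v = 18 (v = -3 + 21 = 18)
k = 642 (k = 82 + 560 = 642)
((25 + 9) + v)*k = ((25 + 9) + 18)*642 = (34 + 18)*642 = 52*642 = 33384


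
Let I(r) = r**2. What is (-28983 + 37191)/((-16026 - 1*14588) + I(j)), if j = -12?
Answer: -4104/15235 ≈ -0.26938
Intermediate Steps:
(-28983 + 37191)/((-16026 - 1*14588) + I(j)) = (-28983 + 37191)/((-16026 - 1*14588) + (-12)**2) = 8208/((-16026 - 14588) + 144) = 8208/(-30614 + 144) = 8208/(-30470) = 8208*(-1/30470) = -4104/15235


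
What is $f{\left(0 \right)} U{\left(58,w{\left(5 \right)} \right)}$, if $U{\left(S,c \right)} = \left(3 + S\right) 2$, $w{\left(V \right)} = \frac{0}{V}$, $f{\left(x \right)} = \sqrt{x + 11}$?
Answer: $122 \sqrt{11} \approx 404.63$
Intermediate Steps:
$f{\left(x \right)} = \sqrt{11 + x}$
$w{\left(V \right)} = 0$
$U{\left(S,c \right)} = 6 + 2 S$
$f{\left(0 \right)} U{\left(58,w{\left(5 \right)} \right)} = \sqrt{11 + 0} \left(6 + 2 \cdot 58\right) = \sqrt{11} \left(6 + 116\right) = \sqrt{11} \cdot 122 = 122 \sqrt{11}$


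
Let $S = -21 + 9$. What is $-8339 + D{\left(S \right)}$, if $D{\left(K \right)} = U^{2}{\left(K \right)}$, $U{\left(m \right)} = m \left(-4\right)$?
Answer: $-6035$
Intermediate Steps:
$U{\left(m \right)} = - 4 m$
$S = -12$
$D{\left(K \right)} = 16 K^{2}$ ($D{\left(K \right)} = \left(- 4 K\right)^{2} = 16 K^{2}$)
$-8339 + D{\left(S \right)} = -8339 + 16 \left(-12\right)^{2} = -8339 + 16 \cdot 144 = -8339 + 2304 = -6035$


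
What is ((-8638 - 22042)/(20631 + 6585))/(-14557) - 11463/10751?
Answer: -567639933097/532420848414 ≈ -1.0661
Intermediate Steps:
((-8638 - 22042)/(20631 + 6585))/(-14557) - 11463/10751 = -30680/27216*(-1/14557) - 11463*1/10751 = -30680*1/27216*(-1/14557) - 11463/10751 = -3835/3402*(-1/14557) - 11463/10751 = 3835/49522914 - 11463/10751 = -567639933097/532420848414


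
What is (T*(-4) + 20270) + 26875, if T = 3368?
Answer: 33673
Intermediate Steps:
(T*(-4) + 20270) + 26875 = (3368*(-4) + 20270) + 26875 = (-13472 + 20270) + 26875 = 6798 + 26875 = 33673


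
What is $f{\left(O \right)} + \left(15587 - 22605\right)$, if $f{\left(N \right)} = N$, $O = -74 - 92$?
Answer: $-7184$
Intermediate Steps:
$O = -166$
$f{\left(O \right)} + \left(15587 - 22605\right) = -166 + \left(15587 - 22605\right) = -166 - 7018 = -7184$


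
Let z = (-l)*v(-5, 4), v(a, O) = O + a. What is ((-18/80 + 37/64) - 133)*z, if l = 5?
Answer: -42447/64 ≈ -663.23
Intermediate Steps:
z = 5 (z = (-1*5)*(4 - 5) = -5*(-1) = 5)
((-18/80 + 37/64) - 133)*z = ((-18/80 + 37/64) - 133)*5 = ((-18*1/80 + 37*(1/64)) - 133)*5 = ((-9/40 + 37/64) - 133)*5 = (113/320 - 133)*5 = -42447/320*5 = -42447/64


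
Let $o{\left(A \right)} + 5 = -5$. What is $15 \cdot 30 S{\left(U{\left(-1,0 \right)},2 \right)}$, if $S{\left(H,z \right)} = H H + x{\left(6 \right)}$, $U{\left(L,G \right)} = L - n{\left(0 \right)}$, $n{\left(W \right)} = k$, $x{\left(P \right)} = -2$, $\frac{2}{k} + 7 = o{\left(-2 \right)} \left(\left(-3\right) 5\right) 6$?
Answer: $- \frac{357242850}{797449} \approx -447.98$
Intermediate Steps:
$o{\left(A \right)} = -10$ ($o{\left(A \right)} = -5 - 5 = -10$)
$k = \frac{2}{893}$ ($k = \frac{2}{-7 + - 10 \left(\left(-3\right) 5\right) 6} = \frac{2}{-7 + \left(-10\right) \left(-15\right) 6} = \frac{2}{-7 + 150 \cdot 6} = \frac{2}{-7 + 900} = \frac{2}{893} \approx 0.0022396$)
$n{\left(W \right)} = \frac{2}{893}$
$U{\left(L,G \right)} = - \frac{2}{893} + L$ ($U{\left(L,G \right)} = L - \frac{2}{893} = - \frac{2}{893} + L$)
$S{\left(H,z \right)} = -2 + H^{2}$ ($S{\left(H,z \right)} = H H - 2 = H^{2} - 2 = -2 + H^{2}$)
$15 \cdot 30 S{\left(U{\left(-1,0 \right)},2 \right)} = 15 \cdot 30 \left(-2 + \left(- \frac{2}{893} - 1\right)^{2}\right) = 450 \left(-2 + \left(- \frac{895}{893}\right)^{2}\right) = 450 \left(-2 + \frac{801025}{797449}\right) = 450 \left(- \frac{793873}{797449}\right) = - \frac{357242850}{797449}$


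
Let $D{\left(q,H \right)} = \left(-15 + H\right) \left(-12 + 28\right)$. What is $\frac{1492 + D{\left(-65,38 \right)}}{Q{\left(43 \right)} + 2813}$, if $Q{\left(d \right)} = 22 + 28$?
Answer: $\frac{1860}{2863} \approx 0.64967$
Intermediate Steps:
$D{\left(q,H \right)} = -240 + 16 H$ ($D{\left(q,H \right)} = \left(-15 + H\right) 16 = -240 + 16 H$)
$Q{\left(d \right)} = 50$
$\frac{1492 + D{\left(-65,38 \right)}}{Q{\left(43 \right)} + 2813} = \frac{1492 + \left(-240 + 16 \cdot 38\right)}{50 + 2813} = \frac{1492 + \left(-240 + 608\right)}{2863} = \left(1492 + 368\right) \frac{1}{2863} = 1860 \cdot \frac{1}{2863} = \frac{1860}{2863}$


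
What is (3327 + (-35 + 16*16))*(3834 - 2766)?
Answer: 3789264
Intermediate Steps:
(3327 + (-35 + 16*16))*(3834 - 2766) = (3327 + (-35 + 256))*1068 = (3327 + 221)*1068 = 3548*1068 = 3789264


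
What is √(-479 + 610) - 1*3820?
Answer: -3820 + √131 ≈ -3808.6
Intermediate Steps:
√(-479 + 610) - 1*3820 = √131 - 3820 = -3820 + √131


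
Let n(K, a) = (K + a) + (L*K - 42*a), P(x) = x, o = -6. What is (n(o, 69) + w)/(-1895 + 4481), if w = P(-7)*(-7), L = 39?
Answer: -1510/1293 ≈ -1.1678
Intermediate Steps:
w = 49 (w = -7*(-7) = 49)
n(K, a) = -41*a + 40*K (n(K, a) = (K + a) + (39*K - 42*a) = (K + a) + (-42*a + 39*K) = -41*a + 40*K)
(n(o, 69) + w)/(-1895 + 4481) = ((-41*69 + 40*(-6)) + 49)/(-1895 + 4481) = ((-2829 - 240) + 49)/2586 = (-3069 + 49)*(1/2586) = -3020*1/2586 = -1510/1293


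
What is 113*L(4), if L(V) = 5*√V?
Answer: 1130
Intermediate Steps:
113*L(4) = 113*(5*√4) = 113*(5*2) = 113*10 = 1130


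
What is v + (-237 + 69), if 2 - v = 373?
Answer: -539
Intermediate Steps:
v = -371 (v = 2 - 1*373 = 2 - 373 = -371)
v + (-237 + 69) = -371 + (-237 + 69) = -371 - 168 = -539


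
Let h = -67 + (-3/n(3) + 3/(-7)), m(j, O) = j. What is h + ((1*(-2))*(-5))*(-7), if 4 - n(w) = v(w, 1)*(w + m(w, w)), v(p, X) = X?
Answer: -1903/14 ≈ -135.93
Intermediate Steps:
n(w) = 4 - 2*w (n(w) = 4 - (w + w) = 4 - 2*w)
h = -923/14 (h = -67 + (-3/(4 - 2*3) + 3/(-7)) = -67 + (-3/(4 - 6) + 3*(-⅐)) = -67 + (-3/(-2) - 3/7) = -67 + (-3*(-½) - 3/7) = -67 + (3/2 - 3/7) = -67 + 15/14 = -923/14 ≈ -65.929)
h + ((1*(-2))*(-5))*(-7) = -923/14 + ((1*(-2))*(-5))*(-7) = -923/14 - 2*(-5)*(-7) = -923/14 + 10*(-7) = -923/14 - 70 = -1903/14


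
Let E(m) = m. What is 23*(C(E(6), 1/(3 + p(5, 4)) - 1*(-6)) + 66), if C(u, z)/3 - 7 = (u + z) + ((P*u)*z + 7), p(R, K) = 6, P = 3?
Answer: 32729/3 ≈ 10910.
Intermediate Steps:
C(u, z) = 42 + 3*u + 3*z + 9*u*z (C(u, z) = 21 + 3*((u + z) + ((3*u)*z + 7)) = 21 + 3*((u + z) + (3*u*z + 7)) = 21 + 3*((u + z) + (7 + 3*u*z)) = 21 + 3*(7 + u + z + 3*u*z) = 21 + (21 + 3*u + 3*z + 9*u*z) = 42 + 3*u + 3*z + 9*u*z)
23*(C(E(6), 1/(3 + p(5, 4)) - 1*(-6)) + 66) = 23*((42 + 3*6 + 3*(1/(3 + 6) - 1*(-6)) + 9*6*(1/(3 + 6) - 1*(-6))) + 66) = 23*((42 + 18 + 3*(1/9 + 6) + 9*6*(1/9 + 6)) + 66) = 23*((42 + 18 + 3*(55/9) + 9*6*(55/9)) + 66) = 23*((42 + 18 + 55/3 + 330) + 66) = 23*(1225/3 + 66) = 23*(1423/3) = 32729/3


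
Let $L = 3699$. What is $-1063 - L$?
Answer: $-4762$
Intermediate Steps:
$-1063 - L = -1063 - 3699 = -4762$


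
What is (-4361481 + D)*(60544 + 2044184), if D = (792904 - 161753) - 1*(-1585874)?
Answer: -4513496587968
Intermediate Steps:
D = 2217025 (D = 631151 + 1585874 = 2217025)
(-4361481 + D)*(60544 + 2044184) = (-4361481 + 2217025)*(60544 + 2044184) = -2144456*2104728 = -4513496587968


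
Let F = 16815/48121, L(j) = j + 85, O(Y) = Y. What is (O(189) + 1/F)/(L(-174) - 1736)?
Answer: -3226156/30687375 ≈ -0.10513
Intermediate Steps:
L(j) = 85 + j
F = 16815/48121 (F = 16815*(1/48121) = 16815/48121 ≈ 0.34943)
(O(189) + 1/F)/(L(-174) - 1736) = (189 + 1/(16815/48121))/((85 - 174) - 1736) = (189 + 48121/16815)/(-89 - 1736) = (3226156/16815)/(-1825) = (3226156/16815)*(-1/1825) = -3226156/30687375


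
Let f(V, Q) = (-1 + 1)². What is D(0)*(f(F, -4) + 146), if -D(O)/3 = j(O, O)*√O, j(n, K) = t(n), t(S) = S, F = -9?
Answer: 0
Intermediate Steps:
f(V, Q) = 0 (f(V, Q) = 0² = 0)
j(n, K) = n
D(O) = -3*O^(3/2) (D(O) = -3*O*√O = -3*O^(3/2))
D(0)*(f(F, -4) + 146) = (-3*0^(3/2))*(0 + 146) = -3*0*146 = 0*146 = 0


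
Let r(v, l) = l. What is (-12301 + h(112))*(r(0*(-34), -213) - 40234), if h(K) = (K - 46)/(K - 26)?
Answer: 21392822770/43 ≈ 4.9751e+8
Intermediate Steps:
h(K) = (-46 + K)/(-26 + K)
(-12301 + h(112))*(r(0*(-34), -213) - 40234) = (-12301 + (-46 + 112)/(-26 + 112))*(-213 - 40234) = (-12301 + 66/86)*(-40447) = (-12301 + (1/86)*66)*(-40447) = (-12301 + 33/43)*(-40447) = -528910/43*(-40447) = 21392822770/43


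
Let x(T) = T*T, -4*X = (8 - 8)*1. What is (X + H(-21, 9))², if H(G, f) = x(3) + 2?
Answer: 121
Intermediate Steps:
X = 0 (X = -(8 - 8)/4 = -0 = -¼*0 = 0)
x(T) = T²
H(G, f) = 11 (H(G, f) = 3² + 2 = 9 + 2 = 11)
(X + H(-21, 9))² = (0 + 11)² = 11² = 121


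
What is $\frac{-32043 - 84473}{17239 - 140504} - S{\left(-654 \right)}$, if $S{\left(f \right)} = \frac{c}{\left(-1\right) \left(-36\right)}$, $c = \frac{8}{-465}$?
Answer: $\frac{97573198}{103172805} \approx 0.94573$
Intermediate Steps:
$c = - \frac{8}{465}$ ($c = 8 \left(- \frac{1}{465}\right) = - \frac{8}{465} \approx -0.017204$)
$S{\left(f \right)} = - \frac{2}{4185}$ ($S{\left(f \right)} = - \frac{8}{465 \left(\left(-1\right) \left(-36\right)\right)} = - \frac{8}{465 \cdot 36} = \left(- \frac{8}{465}\right) \frac{1}{36} = - \frac{2}{4185}$)
$\frac{-32043 - 84473}{17239 - 140504} - S{\left(-654 \right)} = \frac{-32043 - 84473}{17239 - 140504} - - \frac{2}{4185} = - \frac{116516}{-123265} + \frac{2}{4185} = \left(-116516\right) \left(- \frac{1}{123265}\right) + \frac{2}{4185} = \frac{116516}{123265} + \frac{2}{4185} = \frac{97573198}{103172805}$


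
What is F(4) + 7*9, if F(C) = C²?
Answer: 79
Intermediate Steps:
F(4) + 7*9 = 4² + 7*9 = 16 + 63 = 79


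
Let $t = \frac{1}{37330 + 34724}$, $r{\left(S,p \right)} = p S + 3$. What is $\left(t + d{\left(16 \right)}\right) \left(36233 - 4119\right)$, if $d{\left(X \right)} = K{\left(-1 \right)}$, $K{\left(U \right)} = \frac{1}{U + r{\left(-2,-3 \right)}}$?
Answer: $\frac{578549767}{144108} \approx 4014.7$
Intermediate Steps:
$r{\left(S,p \right)} = 3 + S p$ ($r{\left(S,p \right)} = S p + 3 = 3 + S p$)
$K{\left(U \right)} = \frac{1}{9 + U}$ ($K{\left(U \right)} = \frac{1}{U + \left(3 - -6\right)} = \frac{1}{U + \left(3 + 6\right)} = \frac{1}{U + 9} = \frac{1}{9 + U}$)
$t = \frac{1}{72054} \approx 1.3878 \cdot 10^{-5}$
$d{\left(X \right)} = \frac{1}{8}$ ($d{\left(X \right)} = \frac{1}{9 - 1} = \frac{1}{8}$)
$\left(t + d{\left(16 \right)}\right) \left(36233 - 4119\right) = \left(\frac{1}{72054} + \frac{1}{8}\right) \left(36233 - 4119\right) = \frac{36031}{288216} \cdot 32114 = \frac{578549767}{144108}$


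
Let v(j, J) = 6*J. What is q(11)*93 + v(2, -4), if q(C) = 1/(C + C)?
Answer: -435/22 ≈ -19.773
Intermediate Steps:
q(C) = 1/(2*C)
q(11)*93 + v(2, -4) = ((½)/11)*93 + 6*(-4) = ((½)*(1/11))*93 - 24 = (1/22)*93 - 24 = 93/22 - 24 = -435/22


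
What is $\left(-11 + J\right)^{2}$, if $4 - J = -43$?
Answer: $1296$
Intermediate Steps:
$J = 47$ ($J = 4 - -43 = 4 + 43 = 47$)
$\left(-11 + J\right)^{2} = \left(-11 + 47\right)^{2} = 36^{2} = 1296$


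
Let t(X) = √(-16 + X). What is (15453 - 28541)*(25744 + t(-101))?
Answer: -336937472 - 39264*I*√13 ≈ -3.3694e+8 - 1.4157e+5*I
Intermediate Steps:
(15453 - 28541)*(25744 + t(-101)) = (15453 - 28541)*(25744 + √(-16 - 101)) = -13088*(25744 + √(-117)) = -13088*(25744 + 3*I*√13) = -336937472 - 39264*I*√13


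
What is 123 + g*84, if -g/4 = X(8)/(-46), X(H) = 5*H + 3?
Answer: 10053/23 ≈ 437.09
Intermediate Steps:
X(H) = 3 + 5*H
g = 86/23 (g = -4*(3 + 5*8)/(-46) = -4*(3 + 40)*(-1)/46 = -172*(-1)/46 = -4*(-43/46) = 86/23 ≈ 3.7391)
123 + g*84 = 123 + (86/23)*84 = 123 + 7224/23 = 10053/23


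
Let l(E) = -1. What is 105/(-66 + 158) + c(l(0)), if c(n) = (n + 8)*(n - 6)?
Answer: -4403/92 ≈ -47.859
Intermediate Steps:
c(n) = (-6 + n)*(8 + n) (c(n) = (8 + n)*(-6 + n) = (-6 + n)*(8 + n))
105/(-66 + 158) + c(l(0)) = 105/(-66 + 158) + (-48 + (-1)² + 2*(-1)) = 105/92 + (-48 + 1 - 2) = (1/92)*105 - 49 = 105/92 - 49 = -4403/92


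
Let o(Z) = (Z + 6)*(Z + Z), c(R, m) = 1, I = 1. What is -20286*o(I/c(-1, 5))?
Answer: -284004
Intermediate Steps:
o(Z) = 2*Z*(6 + Z) (o(Z) = (6 + Z)*(2*Z) = 2*Z*(6 + Z))
-20286*o(I/c(-1, 5)) = -40572*1/1*(6 + 1/1) = -40572*1*1*(6 + 1*1) = -40572*(6 + 1) = -40572*7 = -20286*14 = -284004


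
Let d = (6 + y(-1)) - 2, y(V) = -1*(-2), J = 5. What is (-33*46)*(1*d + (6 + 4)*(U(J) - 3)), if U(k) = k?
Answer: -39468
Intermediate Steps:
y(V) = 2
d = 6 (d = (6 + 2) - 2 = 8 - 2 = 6)
(-33*46)*(1*d + (6 + 4)*(U(J) - 3)) = (-33*46)*(1*6 + (6 + 4)*(5 - 3)) = -1518*(6 + 10*2) = -1518*(6 + 20) = -1518*26 = -39468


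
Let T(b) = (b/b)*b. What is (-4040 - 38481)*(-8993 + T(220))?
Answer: 373036733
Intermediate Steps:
T(b) = b (T(b) = 1*b = b)
(-4040 - 38481)*(-8993 + T(220)) = (-4040 - 38481)*(-8993 + 220) = -42521*(-8773) = 373036733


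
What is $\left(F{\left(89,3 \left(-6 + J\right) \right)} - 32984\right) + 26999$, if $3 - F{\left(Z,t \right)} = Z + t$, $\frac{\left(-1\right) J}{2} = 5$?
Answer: $-6023$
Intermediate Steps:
$J = -10$ ($J = \left(-2\right) 5 = -10$)
$F{\left(Z,t \right)} = 3 - Z - t$ ($F{\left(Z,t \right)} = 3 - \left(Z + t\right) = 3 - Z - t$)
$\left(F{\left(89,3 \left(-6 + J\right) \right)} - 32984\right) + 26999 = \left(\left(3 - 89 - 3 \left(-6 - 10\right)\right) - 32984\right) + 26999 = \left(\left(3 - 89 - 3 \left(-16\right)\right) - 32984\right) + 26999 = \left(\left(3 - 89 - -48\right) - 32984\right) + 26999 = \left(\left(3 - 89 + 48\right) - 32984\right) + 26999 = \left(-38 - 32984\right) + 26999 = -33022 + 26999 = -6023$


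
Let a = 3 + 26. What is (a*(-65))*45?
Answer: -84825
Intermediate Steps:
a = 29
(a*(-65))*45 = (29*(-65))*45 = -1885*45 = -84825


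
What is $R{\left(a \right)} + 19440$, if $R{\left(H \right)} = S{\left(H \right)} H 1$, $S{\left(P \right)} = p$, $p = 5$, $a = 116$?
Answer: $20020$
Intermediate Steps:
$S{\left(P \right)} = 5$
$R{\left(H \right)} = 5 H$ ($R{\left(H \right)} = 5 H 1 = 5 H$)
$R{\left(a \right)} + 19440 = 5 \cdot 116 + 19440 = 580 + 19440 = 20020$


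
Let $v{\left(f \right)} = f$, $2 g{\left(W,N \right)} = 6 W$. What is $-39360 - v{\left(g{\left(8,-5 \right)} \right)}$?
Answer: $-39384$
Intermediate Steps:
$g{\left(W,N \right)} = 3 W$ ($g{\left(W,N \right)} = \frac{6 W}{2} = 3 W$)
$-39360 - v{\left(g{\left(8,-5 \right)} \right)} = -39360 - 3 \cdot 8 = -39360 - 24 = -39384$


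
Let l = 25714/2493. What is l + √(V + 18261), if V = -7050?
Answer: 25714/2493 + √11211 ≈ 116.20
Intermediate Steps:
l = 25714/2493 (l = 25714*(1/2493) = 25714/2493 ≈ 10.314)
l + √(V + 18261) = 25714/2493 + √(-7050 + 18261) = 25714/2493 + √11211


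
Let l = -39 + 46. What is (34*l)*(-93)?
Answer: -22134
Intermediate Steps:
l = 7
(34*l)*(-93) = (34*7)*(-93) = 238*(-93) = -22134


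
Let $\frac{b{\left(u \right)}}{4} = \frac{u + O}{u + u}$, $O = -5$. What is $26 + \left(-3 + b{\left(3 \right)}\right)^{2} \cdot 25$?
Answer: $\frac{4459}{9} \approx 495.44$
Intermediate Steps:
$b{\left(u \right)} = \frac{2 \left(-5 + u\right)}{u}$ ($b{\left(u \right)} = 4 \frac{u - 5}{u + u} = 4 \frac{-5 + u}{2 u} = \frac{2 \left(-5 + u\right)}{u}$)
$26 + \left(-3 + b{\left(3 \right)}\right)^{2} \cdot 25 = 26 + \left(-3 + \left(2 - \frac{10}{3}\right)\right)^{2} \cdot 25 = 26 + \left(-3 - \frac{4}{3}\right)^{2} \cdot 25 = 26 + \left(- \frac{13}{3}\right)^{2} \cdot 25 = 26 + \frac{169}{9} \cdot 25 = 26 + \frac{4225}{9} = \frac{4459}{9}$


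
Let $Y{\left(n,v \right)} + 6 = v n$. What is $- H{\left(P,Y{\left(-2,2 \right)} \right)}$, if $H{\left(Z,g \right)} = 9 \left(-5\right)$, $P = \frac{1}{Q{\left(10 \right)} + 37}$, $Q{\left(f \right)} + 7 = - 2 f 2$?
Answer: $45$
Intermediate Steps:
$Y{\left(n,v \right)} = -6 + n v$ ($Y{\left(n,v \right)} = -6 + v n = -6 + n v$)
$Q{\left(f \right)} = -7 - 4 f$ ($Q{\left(f \right)} = -7 + - 2 f 2 = -7 - 4 f$)
$P = - \frac{1}{10}$ ($P = \frac{1}{\left(-7 - 40\right) + 37} = \frac{1}{-47 + 37} = \frac{1}{-10} = - \frac{1}{10} \approx -0.1$)
$H{\left(Z,g \right)} = -45$
$- H{\left(P,Y{\left(-2,2 \right)} \right)} = \left(-1\right) \left(-45\right) = 45$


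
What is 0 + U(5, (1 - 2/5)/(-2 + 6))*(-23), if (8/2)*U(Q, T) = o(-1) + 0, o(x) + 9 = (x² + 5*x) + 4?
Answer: 207/4 ≈ 51.750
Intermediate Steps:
o(x) = -5 + x² + 5*x (o(x) = -9 + ((x² + 5*x) + 4) = -9 + (4 + x² + 5*x) = -5 + x² + 5*x)
U(Q, T) = -9/4 (U(Q, T) = ((-5 + (-1)² + 5*(-1)) + 0)/4 = ((-5 + 1 - 5) + 0)/4 = (-9 + 0)/4 = (¼)*(-9) = -9/4)
0 + U(5, (1 - 2/5)/(-2 + 6))*(-23) = 0 - 9/4*(-23) = 0 + 207/4 = 207/4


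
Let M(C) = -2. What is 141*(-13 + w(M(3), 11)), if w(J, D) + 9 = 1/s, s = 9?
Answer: -9259/3 ≈ -3086.3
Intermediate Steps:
w(J, D) = -80/9 (w(J, D) = -9 + 1/9 = -9 + ⅑ = -80/9)
141*(-13 + w(M(3), 11)) = 141*(-13 - 80/9) = 141*(-197/9) = -9259/3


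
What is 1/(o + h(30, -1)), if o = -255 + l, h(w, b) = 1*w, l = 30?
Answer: -1/195 ≈ -0.0051282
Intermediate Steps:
h(w, b) = w
o = -225 (o = -255 + 30 = -225)
1/(o + h(30, -1)) = 1/(-225 + 30) = 1/(-195) = -1/195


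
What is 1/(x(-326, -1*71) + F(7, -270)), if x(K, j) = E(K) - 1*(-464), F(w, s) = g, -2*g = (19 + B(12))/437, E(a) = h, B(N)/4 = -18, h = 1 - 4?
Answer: 874/402967 ≈ 0.0021689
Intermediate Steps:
h = -3
B(N) = -72 (B(N) = 4*(-18) = -72)
E(a) = -3
g = 53/874 (g = -(19 - 72)/(2*437) = -(-53)/(2*437) = -1/2*(-53/437) = 53/874 ≈ 0.060641)
F(w, s) = 53/874
x(K, j) = 461 (x(K, j) = -3 - 1*(-464) = -3 + 464 = 461)
1/(x(-326, -1*71) + F(7, -270)) = 1/(461 + 53/874) = 1/(402967/874) = 874/402967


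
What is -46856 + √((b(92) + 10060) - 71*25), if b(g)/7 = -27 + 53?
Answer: -46856 + √8467 ≈ -46764.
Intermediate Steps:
b(g) = 182 (b(g) = 7*(-27 + 53) = 7*26 = 182)
-46856 + √((b(92) + 10060) - 71*25) = -46856 + √((182 + 10060) - 71*25) = -46856 + √(10242 - 1775) = -46856 + √8467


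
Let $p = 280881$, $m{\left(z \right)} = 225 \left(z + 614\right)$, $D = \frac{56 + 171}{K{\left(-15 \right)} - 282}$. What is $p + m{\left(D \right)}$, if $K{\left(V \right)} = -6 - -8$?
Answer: $\frac{23455521}{56} \approx 4.1885 \cdot 10^{5}$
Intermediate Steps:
$K{\left(V \right)} = 2$ ($K{\left(V \right)} = -6 + 8 = 2$)
$D = - \frac{227}{280}$ ($D = \frac{56 + 171}{2 - 282} = \frac{227}{-280} = 227 \left(- \frac{1}{280}\right) = - \frac{227}{280} \approx -0.81071$)
$m{\left(z \right)} = 138150 + 225 z$ ($m{\left(z \right)} = 225 \left(614 + z\right) = 138150 + 225 z$)
$p + m{\left(D \right)} = 280881 + \left(138150 + 225 \left(- \frac{227}{280}\right)\right) = 280881 + \left(138150 - \frac{10215}{56}\right) = 280881 + \frac{7726185}{56} = \frac{23455521}{56}$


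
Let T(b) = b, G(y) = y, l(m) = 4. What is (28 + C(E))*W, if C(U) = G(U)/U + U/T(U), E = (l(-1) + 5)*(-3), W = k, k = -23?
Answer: -690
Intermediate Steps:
W = -23
E = -27 (E = (4 + 5)*(-3) = 9*(-3) = -27)
C(U) = 2 (C(U) = U/U + U/U = 1 + 1 = 2)
(28 + C(E))*W = (28 + 2)*(-23) = 30*(-23) = -690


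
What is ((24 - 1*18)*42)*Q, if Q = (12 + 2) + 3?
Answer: 4284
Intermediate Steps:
Q = 17 (Q = 14 + 3 = 17)
((24 - 1*18)*42)*Q = ((24 - 1*18)*42)*17 = ((24 - 18)*42)*17 = (6*42)*17 = 252*17 = 4284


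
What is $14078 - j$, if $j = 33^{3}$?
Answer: $-21859$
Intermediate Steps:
$j = 35937$
$14078 - j = 14078 - 35937 = -21859$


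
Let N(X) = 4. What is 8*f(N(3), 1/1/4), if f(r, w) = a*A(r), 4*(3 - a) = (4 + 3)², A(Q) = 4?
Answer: -296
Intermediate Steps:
a = -37/4 (a = 3 - (4 + 3)²/4 = 3 - ¼*7² = 3 - ¼*49 = 3 - 49/4 = -37/4 ≈ -9.2500)
f(r, w) = -37 (f(r, w) = -37/4*4 = -37)
8*f(N(3), 1/1/4) = 8*(-37) = -296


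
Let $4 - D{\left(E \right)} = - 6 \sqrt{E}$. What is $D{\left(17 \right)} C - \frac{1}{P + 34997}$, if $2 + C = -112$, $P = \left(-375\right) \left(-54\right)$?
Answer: $- \frac{25192633}{55247} - 684 \sqrt{17} \approx -3276.2$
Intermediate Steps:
$P = 20250$
$D{\left(E \right)} = 4 + 6 \sqrt{E}$ ($D{\left(E \right)} = 4 - - 6 \sqrt{E} = 4 + 6 \sqrt{E}$)
$C = -114$ ($C = -2 - 112 = -114$)
$D{\left(17 \right)} C - \frac{1}{P + 34997} = \left(4 + 6 \sqrt{17}\right) \left(-114\right) - \frac{1}{20250 + 34997} = \left(-456 - 684 \sqrt{17}\right) - \frac{1}{55247} = - \frac{25192633}{55247} - 684 \sqrt{17}$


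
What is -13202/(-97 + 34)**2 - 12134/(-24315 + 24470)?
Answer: -7172308/87885 ≈ -81.610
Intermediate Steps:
-13202/(-97 + 34)**2 - 12134/(-24315 + 24470) = -13202/((-63)**2) - 12134/155 = -13202/3969 - 12134*1/155 = -13202*1/3969 - 12134/155 = -1886/567 - 12134/155 = -7172308/87885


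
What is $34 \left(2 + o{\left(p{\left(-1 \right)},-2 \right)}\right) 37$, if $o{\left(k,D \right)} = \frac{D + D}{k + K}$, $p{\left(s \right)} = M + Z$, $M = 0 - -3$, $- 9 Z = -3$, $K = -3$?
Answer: $-12580$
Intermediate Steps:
$Z = \frac{1}{3}$ ($Z = \left(- \frac{1}{9}\right) \left(-3\right) = \frac{1}{3} \approx 0.33333$)
$M = 3$ ($M = 0 + 3 = 3$)
$p{\left(s \right)} = \frac{10}{3}$ ($p{\left(s \right)} = 3 + \frac{1}{3} = \frac{10}{3}$)
$o{\left(k,D \right)} = \frac{2 D}{-3 + k}$ ($o{\left(k,D \right)} = \frac{D + D}{k - 3} = \frac{2 D}{-3 + k}$)
$34 \left(2 + o{\left(p{\left(-1 \right)},-2 \right)}\right) 37 = 34 \left(2 + 2 \left(-2\right) \frac{1}{-3 + \frac{10}{3}}\right) 37 = 34 \left(2 + 2 \left(-2\right) \frac{1}{\frac{1}{3}}\right) 37 = 34 \left(2 + 2 \left(-2\right) 3\right) 37 = 34 \left(2 - 12\right) 37 = 34 \left(-10\right) 37 = \left(-340\right) 37 = -12580$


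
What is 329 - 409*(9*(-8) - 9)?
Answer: 33458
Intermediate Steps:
329 - 409*(9*(-8) - 9) = 329 - 409*(-72 - 9) = 329 - 409*(-81) = 329 + 33129 = 33458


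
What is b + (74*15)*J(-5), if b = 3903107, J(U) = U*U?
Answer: 3930857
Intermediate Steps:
J(U) = U**2
b + (74*15)*J(-5) = 3903107 + (74*15)*(-5)**2 = 3903107 + 1110*25 = 3903107 + 27750 = 3930857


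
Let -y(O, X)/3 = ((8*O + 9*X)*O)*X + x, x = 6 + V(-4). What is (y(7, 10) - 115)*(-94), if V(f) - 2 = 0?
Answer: 2895106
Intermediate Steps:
V(f) = 2 (V(f) = 2 + 0 = 2)
x = 8 (x = 6 + 2 = 8)
y(O, X) = -24 - 3*O*X*(8*O + 9*X) (y(O, X) = -3*(((8*O + 9*X)*O)*X + 8) = -3*((O*(8*O + 9*X))*X + 8) = -3*(O*X*(8*O + 9*X) + 8) = -3*(8 + O*X*(8*O + 9*X)) = -24 - 3*O*X*(8*O + 9*X))
(y(7, 10) - 115)*(-94) = ((-24 - 27*7*10² - 24*10*7²) - 115)*(-94) = ((-24 - 27*7*100 - 24*10*49) - 115)*(-94) = ((-24 - 18900 - 11760) - 115)*(-94) = (-30684 - 115)*(-94) = -30799*(-94) = 2895106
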